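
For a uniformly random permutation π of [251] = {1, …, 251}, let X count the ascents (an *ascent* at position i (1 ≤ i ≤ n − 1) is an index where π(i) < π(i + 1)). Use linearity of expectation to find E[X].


Write X = Σ X_I over i = 1, …, 250, with X_I the indicator of one ascent.
There are 250 indicators.
For each fixed i, the pair (π(i), π(i+1)) is a uniformly random ordered pair of distinct values from {1, …, 251}; by symmetry P[π(i) < π(i+1)] = 1/2.
By linearity: E[X] = 250 · (1/2) = (251 − 1) · (1/2) = 125 ≈ 125.0000.

E[X] = 125 = 125.0000.


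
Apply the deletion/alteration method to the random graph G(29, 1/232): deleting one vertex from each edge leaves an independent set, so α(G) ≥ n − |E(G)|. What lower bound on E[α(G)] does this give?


E[|E(G)|] = C(29, 2)·p = 406 · (1/232) = 7/4.
E[α(G)] ≥ n − E[|E(G)|] = 29 − 7/4 = 109/4.
Numerically: ≈ 27.25000.
(This is only a lower bound; the true E[α(G)] may be larger.)

E[α(G)] ≥ 109/4 ≈ 27.25000.


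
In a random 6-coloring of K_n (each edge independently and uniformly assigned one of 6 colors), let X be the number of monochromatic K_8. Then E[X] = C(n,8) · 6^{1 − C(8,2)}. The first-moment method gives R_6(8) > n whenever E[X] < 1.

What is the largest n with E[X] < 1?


We need C(n, 8) · 6^{1 − 28} < 1, i.e. C(n, 8) < 6^{28 − 1} = 1023490369077469249536.
Check values of n near the boundary:
  n = 1590: C(1590, 8) = 995397314198933813310; 995397314198933813310 < 1023490369077469249536? YES
  n = 1591: C(1591, 8) = 1000427749141189953870; 1000427749141189953870 < 1023490369077469249536? YES
  n = 1592: C(1592, 8) = 1005480414540892933435; 1005480414540892933435 < 1023490369077469249536? YES
  n = 1593: C(1593, 8) = 1010555394551193970323; 1010555394551193970323 < 1023490369077469249536? YES
  n = 1594: C(1594, 8) = 1015652773590544255167; 1015652773590544255167 < 1023490369077469249536? YES
  n = 1595: C(1595, 8) = 1020772636343363633895; 1020772636343363633895 < 1023490369077469249536? YES
  n = 1596: C(1596, 8) = 1025915067760710553965; 1025915067760710553965 < 1023490369077469249536? NO
The largest n with C(n, 8) < 1023490369077469249536 is n = 1595 (where E[X] = 113419181815929292655/113721152119718805504 ≈ 0.997345). Hence R_6(8) > 1595, i.e. R_6(8) ≥ 1596.

Largest n = 1595; hence R_6(8) > 1595.


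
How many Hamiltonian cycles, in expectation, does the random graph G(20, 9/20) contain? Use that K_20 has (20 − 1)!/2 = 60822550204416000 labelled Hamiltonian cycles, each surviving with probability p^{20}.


K_20 has (20 − 1)!/2 = 60822550204416000 labelled Hamiltonian cycles.
For each such Hamiltonian cycle H, let X_H = 1 if all 20 edges of H are present in G. Then P[X_H = 1] = p^{20} = (9/20)^{20} = 12157665459056928801/104857600000000000000000000.
By linearity of expectation: E[X] = Σ_H E[X_H] = 60822550204416000 · p^{20} = 60822550204416000 · 12157665459056928801/104857600000000000000000000 = 180532279724605553545860280221/25600000000000000000.
Numerically: E[X] ≈ 7.05e+09.

E[X] = 60822550204416000 · (9/20)^{20} = 180532279724605553545860280221/25600000000000000000 ≈ 7.05e+09.


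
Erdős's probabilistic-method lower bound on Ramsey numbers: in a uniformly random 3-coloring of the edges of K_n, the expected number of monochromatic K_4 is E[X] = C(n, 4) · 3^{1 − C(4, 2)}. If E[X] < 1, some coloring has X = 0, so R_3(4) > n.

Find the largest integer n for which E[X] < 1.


We need C(n, 4) · 3^{1 − 6} < 1, i.e. C(n, 4) < 3^{6 − 1} = 243.
Check values of n near the boundary:
  n = 8: C(8, 4) = 70; 70 < 243? YES
  n = 9: C(9, 4) = 126; 126 < 243? YES
  n = 10: C(10, 4) = 210; 210 < 243? YES
  n = 11: C(11, 4) = 330; 330 < 243? NO
  n = 12: C(12, 4) = 495; 495 < 243? NO
  n = 13: C(13, 4) = 715; 715 < 243? NO
The largest n with C(n, 4) < 243 is n = 10 (where E[X] = 70/81 ≈ 0.8641975). Hence R_3(4) > 10, i.e. R_3(4) ≥ 11.

Largest n = 10; hence R_3(4) > 10.


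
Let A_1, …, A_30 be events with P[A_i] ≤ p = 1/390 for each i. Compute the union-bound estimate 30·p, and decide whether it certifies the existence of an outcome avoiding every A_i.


Union bound: P[∪_{i=1}^{30} A_i] ≤ Σ_i P[A_i] ≤ 30·p = 30·(1/390) = 1/13.
Numerically: 1/13 ≈ 0.0769.
Is 1/13 < 1? YES.
Since P[∪ A_i] ≤ 1/13 < 1, the complement has P[∩ A_i^c] ≥ 1 − 1/13 = 12/13 > 0, so some outcome avoids every A_i.

30·p = 1/13 ≈ 0.0769; existence CERTIFIED by the union bound.


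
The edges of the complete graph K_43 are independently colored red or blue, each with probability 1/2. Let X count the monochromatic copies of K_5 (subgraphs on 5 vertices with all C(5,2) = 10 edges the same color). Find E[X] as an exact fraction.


Let X = Σ_S X_S over the C(43, 5) = 962598 subsets S of size 5, where X_S = 1 if the K_5 on S is monochromatic.
For a fixed S, the K_5 on S has C(5, 2) = 10 edges. P[all 10 edges red] = (1/2)^10, and likewise for blue, so P[monochromatic] = 2·(1/2)^10 = 2^{1 − 10} = 1/512.
Summing: E[X] = C(43, 5) · 2^{1 − 10} = 962598 · 1/512 = 481299/256.
Numerically: E[X] ≈ 1880.074.

E[X] = C(43,5)·2^(1−C(5,2)) = 481299/256 ≈ 1880.074.


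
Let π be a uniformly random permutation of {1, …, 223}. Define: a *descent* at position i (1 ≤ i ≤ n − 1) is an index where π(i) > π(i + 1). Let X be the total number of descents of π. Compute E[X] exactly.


Write X = Σ X_I over i = 1, …, 222, with X_I the indicator of one descent.
There are 222 indicators.
For each fixed i, the pair (π(i), π(i+1)) is a uniformly random ordered pair of distinct values from {1, …, 223}; by symmetry P[π(i) > π(i+1)] = 1/2.
By linearity: E[X] = 222 · (1/2) = (223 − 1) · (1/2) = 111 ≈ 111.000000.

E[X] = 111 = 111.000000.


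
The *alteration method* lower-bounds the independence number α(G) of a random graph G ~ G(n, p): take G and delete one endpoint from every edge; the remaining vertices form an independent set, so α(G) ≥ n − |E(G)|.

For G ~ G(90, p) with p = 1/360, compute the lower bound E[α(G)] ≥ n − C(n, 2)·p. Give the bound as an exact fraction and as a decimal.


E[|E(G)|] = C(90, 2)·p = 4005 · (1/360) = 89/8.
E[α(G)] ≥ n − E[|E(G)|] = 90 − 89/8 = 631/8.
Numerically: ≈ 78.875000.
(This is only a lower bound; the true E[α(G)] may be larger.)

E[α(G)] ≥ 631/8 ≈ 78.875000.


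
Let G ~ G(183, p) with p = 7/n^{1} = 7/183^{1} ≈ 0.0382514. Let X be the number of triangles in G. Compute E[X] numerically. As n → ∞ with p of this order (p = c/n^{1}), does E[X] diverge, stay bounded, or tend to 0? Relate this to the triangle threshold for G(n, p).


Number of potential triangles: C(183, 3) = 1004731.
Each occurs with probability p³ ≈ (0.0382514)³ ≈ 5.59681370e-05.
By linearity: E[X] = C(183, 3)·p³ ≈ 1004731 · 5.59681370e-05 ≈ 56.232922.
Here α = 1, so p = 7/n is exactly at the triangle threshold p ~ 1/n. Asymptotically E[X] → c³/6 = 7³/6 = 343/6 ≈ 57.166667, a bounded constant. In this regime the triangle count is asymptotically Poisson(c³/6).

E[X] ≈ 56.232922; in regime p = Θ(1/n^{1}) E[X] stays bounded (at the triangle threshold p ~ 1/n).


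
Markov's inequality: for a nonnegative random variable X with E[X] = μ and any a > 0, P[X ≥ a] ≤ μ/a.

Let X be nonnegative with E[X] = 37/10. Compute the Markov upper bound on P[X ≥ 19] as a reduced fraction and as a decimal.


μ = E[X] = 37/10, a = 19.
Markov: P[X ≥ 19] ≤ μ/a = (37/10)/19 = 37/190.
Numerically: ≈ 0.195.
(Since a = 19 > μ = 3.700, the bound 37/190 is < 1 and informative.)

P[X ≥ 19] ≤ 37/190 ≈ 0.195.


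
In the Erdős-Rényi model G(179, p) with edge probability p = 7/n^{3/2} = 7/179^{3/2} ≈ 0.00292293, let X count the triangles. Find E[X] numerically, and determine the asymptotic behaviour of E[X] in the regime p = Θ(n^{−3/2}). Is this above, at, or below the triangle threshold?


Number of potential triangles: C(179, 3) = 939929.
Each occurs with probability p³ ≈ (0.00292293)³ ≈ 2.49721239e-08.
By linearity: E[X] = C(179, 3)·p³ ≈ 939929 · 2.49721239e-08 ≈ 0.023472.
Since α = 3/2 > 1, p = c/n^{3/2} = o(1/n) is below the triangle threshold p ~ 1/n. Asymptotically E[X] ~ (c³/6)·n^{3(1−α)} = (7³/6)·n^{-1.5} → 0, so by Markov's inequality G has no triangles w.h.p.

E[X] ≈ 0.023472; in regime p = Θ(1/n^{3/2}) E[X] tends to 0 (below the triangle threshold p ~ 1/n).


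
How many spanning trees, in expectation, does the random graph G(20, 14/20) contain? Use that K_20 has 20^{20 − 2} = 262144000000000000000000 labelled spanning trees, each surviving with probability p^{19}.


K_20 has 20^{20 − 2} = 262144000000000000000000 labelled spanning trees.
For each such spanning tree H, let X_H = 1 if all 19 edges of H are present in G. Then P[X_H = 1] = p^{19} = (7/10)^{19} = 11398895185373143/10000000000000000000.
By linearity of expectation: E[X] = Σ_H E[X_H] = 262144000000000000000000 · p^{19} = 262144000000000000000000 · 11398895185373143/10000000000000000000 = 1494075989737228599296/5.
Numerically: E[X] ≈ 2.988e+20.

E[X] = 262144000000000000000000 · (7/10)^{19} = 1494075989737228599296/5 ≈ 2.988e+20.


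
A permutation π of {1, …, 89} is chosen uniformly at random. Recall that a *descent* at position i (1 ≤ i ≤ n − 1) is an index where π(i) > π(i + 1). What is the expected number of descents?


Write X = Σ X_I over i = 1, …, 88, with X_I the indicator of one descent.
There are 88 indicators.
For each fixed i, the pair (π(i), π(i+1)) is a uniformly random ordered pair of distinct values from {1, …, 89}; by symmetry P[π(i) > π(i+1)] = 1/2.
By linearity: E[X] = 88 · (1/2) = (89 − 1) · (1/2) = 44 ≈ 44.000000.

E[X] = 44 = 44.000000.


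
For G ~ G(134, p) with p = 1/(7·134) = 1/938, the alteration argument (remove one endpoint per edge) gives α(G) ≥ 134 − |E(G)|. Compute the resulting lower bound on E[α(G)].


E[|E(G)|] = C(134, 2)·p = 8911 · (1/938) = 19/2.
E[α(G)] ≥ n − E[|E(G)|] = 134 − 19/2 = 249/2.
Numerically: ≈ 124.50000.
(This is only a lower bound; the true E[α(G)] may be larger.)

E[α(G)] ≥ 249/2 ≈ 124.50000.


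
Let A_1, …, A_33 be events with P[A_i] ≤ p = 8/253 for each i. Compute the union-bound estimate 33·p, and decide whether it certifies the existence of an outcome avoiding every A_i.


Union bound: P[∪_{i=1}^{33} A_i] ≤ Σ_i P[A_i] ≤ 33·p = 33·(8/253) = 24/23.
Numerically: 24/23 ≈ 1.043478.
Is 24/23 < 1? NO.
Since the bound 24/23 is ≥ 1, the union bound is uninformative here; it does NOT by itself certify existence.

33·p = 24/23 ≈ 1.043478; existence NOT certified by the union bound.


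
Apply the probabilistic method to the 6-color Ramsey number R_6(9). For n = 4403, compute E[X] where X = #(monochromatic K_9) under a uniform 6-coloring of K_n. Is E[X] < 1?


E[X] = C(4403, 9) · 6^{1 − 36} = 1699894433046281918452233150 · 6^{−35} = 1699894433046281918452233150/1719070799748422591028658176.
As a reduced fraction: E[X] = 283315738841046986408705525/286511799958070431838109696 ≈ 0.9888.
Is E[X] < 1? YES.
Since E[X] < 1, there exists a 6-coloring of K_{4403} with no monochromatic K_9; hence R_6(9) > 4403.

E[X] = 283315738841046986408705525/286511799958070431838109696 ≈ 0.9888; E[X] < 1, so R_6(9) > 4403.


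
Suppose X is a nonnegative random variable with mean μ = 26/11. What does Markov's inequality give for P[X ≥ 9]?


μ = E[X] = 26/11, a = 9.
Markov: P[X ≥ 9] ≤ μ/a = (26/11)/9 = 26/99.
Numerically: ≈ 0.26263.
(Since a = 9 > μ = 2.36364, the bound 26/99 is < 1 and informative.)

P[X ≥ 9] ≤ 26/99 ≈ 0.26263.


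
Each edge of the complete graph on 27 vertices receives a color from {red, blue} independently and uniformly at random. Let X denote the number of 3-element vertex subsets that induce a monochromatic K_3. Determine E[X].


Let X = Σ_S X_S over the C(27, 3) = 2925 subsets S of size 3, where X_S = 1 if the K_3 on S is monochromatic.
For a fixed S, the K_3 on S has C(3, 2) = 3 edges. P[all 3 edges red] = (1/2)^3, and likewise for blue, so P[monochromatic] = 2·(1/2)^3 = 2^{1 − 3} = 1/4.
By linearity of expectation: E[X] = C(27, 3) · 2^{1 − 3} = 2925 · 1/4 = 2925/4.
Numerically: E[X] ≈ 731.250.

E[X] = C(27,3)·2^(1−C(3,2)) = 2925/4 ≈ 731.250.


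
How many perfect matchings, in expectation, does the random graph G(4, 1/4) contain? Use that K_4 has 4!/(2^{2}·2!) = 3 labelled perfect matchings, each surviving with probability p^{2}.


K_4 has 4!/(2^{2}·2!) = 3 labelled perfect matchings.
For each such perfect matching H, let X_H = 1 if all 2 edges of H are present in G. Then P[X_H = 1] = p^{2} = (1/4)^{2} = 1/16.
By linearity of expectation: E[X] = Σ_H E[X_H] = 3 · p^{2} = 3 · 1/16 = 3/16.
Numerically: E[X] ≈ 0.1875.

E[X] = 3 · (1/4)^{2} = 3/16 ≈ 0.1875.


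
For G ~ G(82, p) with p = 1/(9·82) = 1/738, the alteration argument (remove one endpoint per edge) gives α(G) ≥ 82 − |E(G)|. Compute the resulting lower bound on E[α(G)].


E[|E(G)|] = C(82, 2)·p = 3321 · (1/738) = 9/2.
E[α(G)] ≥ n − E[|E(G)|] = 82 − 9/2 = 155/2.
Numerically: ≈ 77.5000.
(This is only a lower bound; the true E[α(G)] may be larger.)

E[α(G)] ≥ 155/2 ≈ 77.5000.


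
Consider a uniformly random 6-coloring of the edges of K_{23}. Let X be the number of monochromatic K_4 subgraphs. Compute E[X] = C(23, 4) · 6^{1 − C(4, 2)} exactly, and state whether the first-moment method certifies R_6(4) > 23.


E[X] = C(23, 4) · 6^{1 − 6} = 8855 · 6^{−5} = 8855/7776.
As a reduced fraction: E[X] = 8855/7776 ≈ 1.1387603.
Is E[X] < 1? NO.
Since E[X] ≥ 1, the first-moment bound is inconclusive at n = 23; it does NOT by itself certify R_6(4) > 23.

E[X] = 8855/7776 ≈ 1.1387603; E[X] ≥ 1; first-moment method inconclusive here.


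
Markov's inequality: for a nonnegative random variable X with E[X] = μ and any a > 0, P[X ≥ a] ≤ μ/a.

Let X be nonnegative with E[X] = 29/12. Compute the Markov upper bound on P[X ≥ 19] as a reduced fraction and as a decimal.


μ = E[X] = 29/12, a = 19.
Markov: P[X ≥ 19] ≤ μ/a = (29/12)/19 = 29/228.
Numerically: ≈ 0.127193.
(Since a = 19 > μ = 2.416667, the bound 29/228 is < 1 and informative.)

P[X ≥ 19] ≤ 29/228 ≈ 0.127193.


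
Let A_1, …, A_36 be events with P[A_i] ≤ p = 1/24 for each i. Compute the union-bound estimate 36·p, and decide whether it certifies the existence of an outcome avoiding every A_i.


Union bound: P[∪_{i=1}^{36} A_i] ≤ Σ_i P[A_i] ≤ 36·p = 36·(1/24) = 3/2.
Numerically: 3/2 ≈ 1.500.
Is 3/2 < 1? NO.
Since the bound 3/2 is ≥ 1, the union bound is uninformative here; it does NOT by itself certify existence.

36·p = 3/2 ≈ 1.500; existence NOT certified by the union bound.


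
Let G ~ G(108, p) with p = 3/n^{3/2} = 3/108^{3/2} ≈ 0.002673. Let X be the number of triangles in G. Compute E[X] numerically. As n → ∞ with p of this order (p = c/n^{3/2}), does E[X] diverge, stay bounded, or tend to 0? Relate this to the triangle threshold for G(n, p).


Number of potential triangles: C(108, 3) = 204156.
Each occurs with probability p³ ≈ (0.002673)³ ≈ 1.909664e-08.
By linearity: E[X] = C(108, 3)·p³ ≈ 204156 · 1.909664e-08 ≈ 0.0039.
Since α = 3/2 > 1, p = c/n^{3/2} = o(1/n) is below the triangle threshold p ~ 1/n. Asymptotically E[X] ~ (c³/6)·n^{3(1−α)} = (3³/6)·n^{-1.5} → 0, so by Markov's inequality G has no triangles w.h.p.

E[X] ≈ 0.0039; in regime p = Θ(1/n^{3/2}) E[X] tends to 0 (below the triangle threshold p ~ 1/n).


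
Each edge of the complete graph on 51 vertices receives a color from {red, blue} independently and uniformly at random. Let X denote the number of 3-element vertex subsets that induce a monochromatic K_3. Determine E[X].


Let X = Σ_S X_S over the C(51, 3) = 20825 subsets S of size 3, where X_S = 1 if the K_3 on S is monochromatic.
For a fixed S, the K_3 on S has C(3, 2) = 3 edges. P[all 3 edges red] = (1/2)^3, and likewise for blue, so P[monochromatic] = 2·(1/2)^3 = 2^{1 − 3} = 1/4.
By linearity of expectation: E[X] = C(51, 3) · 2^{1 − 3} = 20825 · 1/4 = 20825/4.
Numerically: E[X] ≈ 5206.2500.

E[X] = C(51,3)·2^(1−C(3,2)) = 20825/4 ≈ 5206.2500.


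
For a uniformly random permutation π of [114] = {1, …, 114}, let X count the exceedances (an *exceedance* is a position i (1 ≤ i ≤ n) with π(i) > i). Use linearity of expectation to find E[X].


Write X = Σ_{i=1}^{114} X_i, where X_i = 1_{π(i) > i}.
For each fixed i, π(i) is uniform over {1, …, 114} (marginal of a uniform permutation), so P[π(i) > i] = (n − i)/n. Summing: Σ_{i=1}^{114} (n − i)/n = (0 + 1 + … + 113)/114 = 114(114 − 1)/(2·114) = (114 − 1)/2.
Hence E[X] = Σ_{i=1}^{114} (114 − i)/114 = 113/2 ≈ 56.50000.

E[X] = 113/2 = 56.50000.


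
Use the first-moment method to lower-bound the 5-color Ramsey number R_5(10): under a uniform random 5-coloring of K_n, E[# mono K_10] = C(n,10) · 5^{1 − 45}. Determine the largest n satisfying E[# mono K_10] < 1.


We need C(n, 10) · 5^{1 − 45} < 1, i.e. C(n, 10) < 5^{45 − 1} = 5684341886080801486968994140625.
Check values of n near the boundary:
  n = 5387: C(5387, 10) = 5624406917627224603154306376491; 5624406917627224603154306376491 < 5684341886080801486968994140625? YES
  n = 5388: C(5388, 10) = 5634865093375880654852250419586; 5634865093375880654852250419586 < 5684341886080801486968994140625? YES
  n = 5389: C(5389, 10) = 5645340767466558997768874792926; 5645340767466558997768874792926 < 5684341886080801486968994140625? YES
  n = 5390: C(5390, 10) = 5655833965919099070255434039753; 5655833965919099070255434039753 < 5684341886080801486968994140625? YES
  n = 5391: C(5391, 10) = 5666344714787188828795213697883; 5666344714787188828795213697883 < 5684341886080801486968994140625? YES
  n = 5392: C(5392, 10) = 5676873040158402483252283957448; 5676873040158402483252283957448 < 5684341886080801486968994140625? YES
  n = 5393: C(5393, 10) = 5687418968154238267170642278008; 5687418968154238267170642278008 < 5684341886080801486968994140625? NO
  n = 5394: C(5394, 10) = 5697982524930156243149785372878; 5697982524930156243149785372878 < 5684341886080801486968994140625? NO
The largest n with C(n, 10) < 5684341886080801486968994140625 is n = 5392 (where E[X] = 5676873040158402483252283957448/5684341886080801486968994140625 ≈ 0.998686). Hence R_5(10) > 5392, i.e. R_5(10) ≥ 5393.

Largest n = 5392; hence R_5(10) > 5392.


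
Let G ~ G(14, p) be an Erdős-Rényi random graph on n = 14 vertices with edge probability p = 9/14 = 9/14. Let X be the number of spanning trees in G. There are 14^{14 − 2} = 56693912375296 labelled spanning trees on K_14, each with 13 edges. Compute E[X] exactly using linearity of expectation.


K_14 has 14^{14 − 2} = 56693912375296 labelled spanning trees.
For each such spanning tree H, let X_H = 1 if all 13 edges of H are present in G. Then P[X_H = 1] = p^{13} = (9/14)^{13} = 2541865828329/793714773254144.
Summing the indicators: E[X] = Σ_H E[X_H] = 56693912375296 · p^{13} = 56693912375296 · 2541865828329/793714773254144 = 2541865828329/14.
Numerically: E[X] ≈ 1.816e+11.

E[X] = 56693912375296 · (9/14)^{13} = 2541865828329/14 ≈ 1.816e+11.


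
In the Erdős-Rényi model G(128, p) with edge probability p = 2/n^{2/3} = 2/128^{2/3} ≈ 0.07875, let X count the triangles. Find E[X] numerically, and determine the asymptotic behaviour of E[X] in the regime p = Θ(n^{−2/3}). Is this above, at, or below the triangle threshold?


Number of potential triangles: C(128, 3) = 341376.
Each occurs with probability p³ ≈ (0.07875)³ ≈ 4.882813e-04.
By linearity: E[X] = C(128, 3)·p³ ≈ 341376 · 4.882813e-04 ≈ 166.6875.
Since α = 2/3 < 1, p = c/n^{2/3} ≫ 1/n is above the triangle threshold p ~ 1/n. Asymptotically E[X] ~ (c³/6)·n^{3(1−α)} = (2³/6)·n^{1} → ∞; triangles are abundant w.h.p.

E[X] ≈ 166.6875; in regime p = Θ(1/n^{2/3}) E[X] diverges (above the triangle threshold p ~ 1/n).


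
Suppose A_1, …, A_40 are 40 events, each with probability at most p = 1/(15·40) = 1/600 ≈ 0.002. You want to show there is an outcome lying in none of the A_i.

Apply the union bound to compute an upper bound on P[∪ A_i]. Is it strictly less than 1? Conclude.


Union bound: P[∪_{i=1}^{40} A_i] ≤ Σ_i P[A_i] ≤ 40·p = 40·(1/600) = 1/15.
Numerically: 1/15 ≈ 0.067.
Is 1/15 < 1? YES.
Since P[∪ A_i] ≤ 1/15 < 1, the complement has P[∩ A_i^c] ≥ 1 − 1/15 = 14/15 > 0, so some outcome avoids every A_i.

40·p = 1/15 ≈ 0.067; existence CERTIFIED by the union bound.


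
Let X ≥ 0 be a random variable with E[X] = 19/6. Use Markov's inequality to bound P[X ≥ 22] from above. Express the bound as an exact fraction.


μ = E[X] = 19/6, a = 22.
Markov: P[X ≥ 22] ≤ μ/a = (19/6)/22 = 19/132.
Numerically: ≈ 0.1439.
(Since a = 22 > μ = 3.1667, the bound 19/132 is < 1 and informative.)

P[X ≥ 22] ≤ 19/132 ≈ 0.1439.


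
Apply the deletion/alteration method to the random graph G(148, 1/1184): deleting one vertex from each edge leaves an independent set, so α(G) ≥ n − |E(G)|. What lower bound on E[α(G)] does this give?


E[|E(G)|] = C(148, 2)·p = 10878 · (1/1184) = 147/16.
E[α(G)] ≥ n − E[|E(G)|] = 148 − 147/16 = 2221/16.
Numerically: ≈ 138.812500.
(This is only a lower bound; the true E[α(G)] may be larger.)

E[α(G)] ≥ 2221/16 ≈ 138.812500.


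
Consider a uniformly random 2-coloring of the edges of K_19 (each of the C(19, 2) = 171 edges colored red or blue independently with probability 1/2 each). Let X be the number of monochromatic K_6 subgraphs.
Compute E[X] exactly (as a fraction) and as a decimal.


Let X = Σ_S X_S over the C(19, 6) = 27132 subsets S of size 6, where X_S = 1 if the K_6 on S is monochromatic.
For a fixed S, the K_6 on S has C(6, 2) = 15 edges. P[all 15 edges red] = (1/2)^15, and likewise for blue, so P[monochromatic] = 2·(1/2)^15 = 2^{1 − 15} = 1/16384.
By linearity of expectation: E[X] = C(19, 6) · 2^{1 − 15} = 27132 · 1/16384 = 6783/4096.
Numerically: E[X] ≈ 1.65601.

E[X] = C(19,6)·2^(1−C(6,2)) = 6783/4096 ≈ 1.65601.


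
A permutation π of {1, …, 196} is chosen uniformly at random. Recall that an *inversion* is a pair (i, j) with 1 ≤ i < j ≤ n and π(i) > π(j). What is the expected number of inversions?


Write X = Σ X_I over the C(196, 2) = 19110 pairs i < j, with X_I the indicator of one inversion.
There are 19110 indicators.
For each fixed pair i < j, the values π(i) and π(j) are two distinct elements of {1, …, 196} in uniformly random order; by symmetry P[π(i) > π(j)] = 1/2.
By linearity: E[X] = 19110 · (1/2) = C(196, 2) · (1/2) = 19110/2 = 9555 ≈ 9555.000000.

E[X] = 9555 = 9555.000000.


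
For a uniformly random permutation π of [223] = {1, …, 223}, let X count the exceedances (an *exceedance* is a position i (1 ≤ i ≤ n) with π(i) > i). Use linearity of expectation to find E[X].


Write X = Σ_{i=1}^{223} X_i, where X_i = 1_{π(i) > i}.
For each fixed i, π(i) is uniform over {1, …, 223} (marginal of a uniform permutation), so P[π(i) > i] = (n − i)/n. Summing: Σ_{i=1}^{223} (n − i)/n = (0 + 1 + … + 222)/223 = 223(223 − 1)/(2·223) = (223 − 1)/2.
Hence E[X] = Σ_{i=1}^{223} (223 − i)/223 = 111 ≈ 111.0000.

E[X] = 111 = 111.0000.


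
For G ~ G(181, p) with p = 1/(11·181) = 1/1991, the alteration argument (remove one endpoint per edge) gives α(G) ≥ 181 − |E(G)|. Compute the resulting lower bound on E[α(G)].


E[|E(G)|] = C(181, 2)·p = 16290 · (1/1991) = 90/11.
E[α(G)] ≥ n − E[|E(G)|] = 181 − 90/11 = 1901/11.
Numerically: ≈ 172.818.
(This is only a lower bound; the true E[α(G)] may be larger.)

E[α(G)] ≥ 1901/11 ≈ 172.818.


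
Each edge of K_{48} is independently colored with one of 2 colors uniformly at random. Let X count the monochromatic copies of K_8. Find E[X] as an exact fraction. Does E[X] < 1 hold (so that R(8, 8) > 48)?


E[X] = C(48, 8) · 2^{1 − 28} = 377348994 · 2^{−27} = 377348994/134217728.
As a reduced fraction: E[X] = 188674497/67108864 ≈ 2.8115.
Is E[X] < 1? NO.
Since E[X] ≥ 1, the first-moment bound is inconclusive at n = 48; it does NOT by itself certify R(8, 8) > 48.

E[X] = 188674497/67108864 ≈ 2.8115; E[X] ≥ 1; first-moment method inconclusive here.


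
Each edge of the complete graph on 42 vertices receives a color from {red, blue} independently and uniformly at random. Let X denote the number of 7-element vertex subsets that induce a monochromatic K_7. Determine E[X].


Let X = Σ_S X_S over the C(42, 7) = 26978328 subsets S of size 7, where X_S = 1 if the K_7 on S is monochromatic.
For a fixed S, the K_7 on S has C(7, 2) = 21 edges. P[all 21 edges red] = (1/2)^21, and likewise for blue, so P[monochromatic] = 2·(1/2)^21 = 2^{1 − 21} = 1/1048576.
By linearity of expectation: E[X] = C(42, 7) · 2^{1 − 21} = 26978328 · 1/1048576 = 3372291/131072.
Numerically: E[X] ≈ 25.72854.

E[X] = C(42,7)·2^(1−C(7,2)) = 3372291/131072 ≈ 25.72854.


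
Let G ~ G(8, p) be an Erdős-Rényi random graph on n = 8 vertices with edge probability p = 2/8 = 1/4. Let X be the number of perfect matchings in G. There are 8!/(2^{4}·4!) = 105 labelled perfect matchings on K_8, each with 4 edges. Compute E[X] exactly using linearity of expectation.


K_8 has 8!/(2^{4}·4!) = 105 labelled perfect matchings.
For each such perfect matching H, let X_H = 1 if all 4 edges of H are present in G. Then P[X_H = 1] = p^{4} = (1/4)^{4} = 1/256.
By linearity of expectation: E[X] = Σ_H E[X_H] = 105 · p^{4} = 105 · 1/256 = 105/256.
Numerically: E[X] ≈ 0.41016.

E[X] = 105 · (1/4)^{4} = 105/256 ≈ 0.41016.


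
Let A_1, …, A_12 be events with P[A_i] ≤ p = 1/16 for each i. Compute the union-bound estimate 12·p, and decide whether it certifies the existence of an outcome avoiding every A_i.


Union bound: P[∪_{i=1}^{12} A_i] ≤ Σ_i P[A_i] ≤ 12·p = 12·(1/16) = 3/4.
Numerically: 3/4 ≈ 0.7500.
Is 3/4 < 1? YES.
Since P[∪ A_i] ≤ 3/4 < 1, the complement has P[∩ A_i^c] ≥ 1 − 3/4 = 1/4 > 0, so some outcome avoids every A_i.

12·p = 3/4 ≈ 0.7500; existence CERTIFIED by the union bound.


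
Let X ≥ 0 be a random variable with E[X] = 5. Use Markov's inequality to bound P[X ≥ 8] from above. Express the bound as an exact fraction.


μ = E[X] = 5, a = 8.
Markov: P[X ≥ 8] ≤ μ/a = (5)/8 = 5/8.
Numerically: ≈ 0.62500.
(Since a = 8 > μ = 5.00000, the bound 5/8 is < 1 and informative.)

P[X ≥ 8] ≤ 5/8 ≈ 0.62500.


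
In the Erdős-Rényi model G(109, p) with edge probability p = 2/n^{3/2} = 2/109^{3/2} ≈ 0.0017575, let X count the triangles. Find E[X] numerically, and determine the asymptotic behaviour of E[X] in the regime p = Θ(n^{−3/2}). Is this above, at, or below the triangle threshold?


Number of potential triangles: C(109, 3) = 209934.
Each occurs with probability p³ ≈ (0.0017575)³ ≈ 5.4283863e-09.
By linearity: E[X] = C(109, 3)·p³ ≈ 209934 · 5.4283863e-09 ≈ 0.00114.
Since α = 3/2 > 1, p = c/n^{3/2} = o(1/n) is below the triangle threshold p ~ 1/n. Asymptotically E[X] ~ (c³/6)·n^{3(1−α)} = (2³/6)·n^{-1.5} → 0, so by Markov's inequality G has no triangles w.h.p.

E[X] ≈ 0.00114; in regime p = Θ(1/n^{3/2}) E[X] tends to 0 (below the triangle threshold p ~ 1/n).


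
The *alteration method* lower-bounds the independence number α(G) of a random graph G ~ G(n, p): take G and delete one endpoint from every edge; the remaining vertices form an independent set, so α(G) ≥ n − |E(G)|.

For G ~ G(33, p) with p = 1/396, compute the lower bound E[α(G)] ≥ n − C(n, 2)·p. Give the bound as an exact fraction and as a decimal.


E[|E(G)|] = C(33, 2)·p = 528 · (1/396) = 4/3.
E[α(G)] ≥ n − E[|E(G)|] = 33 − 4/3 = 95/3.
Numerically: ≈ 31.667.
(This is only a lower bound; the true E[α(G)] may be larger.)

E[α(G)] ≥ 95/3 ≈ 31.667.


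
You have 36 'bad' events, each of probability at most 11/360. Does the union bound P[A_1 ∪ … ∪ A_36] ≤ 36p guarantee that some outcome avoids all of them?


Union bound: P[∪_{i=1}^{36} A_i] ≤ Σ_i P[A_i] ≤ 36·p = 36·(11/360) = 11/10.
Numerically: 11/10 ≈ 1.1000000.
Is 11/10 < 1? NO.
Since the bound 11/10 is ≥ 1, the union bound is uninformative here; it does NOT by itself certify existence.

36·p = 11/10 ≈ 1.1000000; existence NOT certified by the union bound.


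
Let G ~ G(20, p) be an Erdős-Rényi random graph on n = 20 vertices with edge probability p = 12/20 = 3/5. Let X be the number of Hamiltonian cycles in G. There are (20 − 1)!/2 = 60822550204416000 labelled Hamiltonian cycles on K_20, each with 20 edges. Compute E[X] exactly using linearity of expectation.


K_20 has (20 − 1)!/2 = 60822550204416000 labelled Hamiltonian cycles.
For each such Hamiltonian cycle H, let X_H = 1 if all 20 edges of H are present in G. Then P[X_H = 1] = p^{20} = (3/5)^{20} = 3486784401/95367431640625.
By linearity: E[X] = Σ_H E[X_H] = 60822550204416000 · p^{20} = 60822550204416000 · 3486784401/95367431640625 = 1696600954254376560918528/762939453125.
Numerically: E[X] ≈ 2.22377e+12.

E[X] = 60822550204416000 · (3/5)^{20} = 1696600954254376560918528/762939453125 ≈ 2.22377e+12.


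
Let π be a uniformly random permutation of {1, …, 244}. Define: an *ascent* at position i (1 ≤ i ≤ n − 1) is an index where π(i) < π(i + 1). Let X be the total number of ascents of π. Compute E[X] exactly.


Write X = Σ X_I over i = 1, …, 243, with X_I the indicator of one ascent.
There are 243 indicators.
For each fixed i, the pair (π(i), π(i+1)) is a uniformly random ordered pair of distinct values from {1, …, 244}; by symmetry P[π(i) < π(i+1)] = 1/2.
By linearity: E[X] = 243 · (1/2) = (244 − 1) · (1/2) = 243/2 ≈ 121.5000.

E[X] = 243/2 = 121.5000.


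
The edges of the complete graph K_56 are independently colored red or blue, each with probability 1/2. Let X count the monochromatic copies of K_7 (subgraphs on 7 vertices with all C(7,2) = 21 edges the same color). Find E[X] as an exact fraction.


Let X = Σ_S X_S over the C(56, 7) = 231917400 subsets S of size 7, where X_S = 1 if the K_7 on S is monochromatic.
For a fixed S, the K_7 on S has C(7, 2) = 21 edges. P[all 21 edges red] = (1/2)^21, and likewise for blue, so P[monochromatic] = 2·(1/2)^21 = 2^{1 − 21} = 1/1048576.
By linearity: E[X] = C(56, 7) · 2^{1 − 21} = 231917400 · 1/1048576 = 28989675/131072.
Numerically: E[X] ≈ 221.173668.

E[X] = C(56,7)·2^(1−C(7,2)) = 28989675/131072 ≈ 221.173668.


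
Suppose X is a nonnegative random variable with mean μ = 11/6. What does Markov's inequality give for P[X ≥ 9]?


μ = E[X] = 11/6, a = 9.
Markov: P[X ≥ 9] ≤ μ/a = (11/6)/9 = 11/54.
Numerically: ≈ 0.2037.
(Since a = 9 > μ = 1.8333, the bound 11/54 is < 1 and informative.)

P[X ≥ 9] ≤ 11/54 ≈ 0.2037.


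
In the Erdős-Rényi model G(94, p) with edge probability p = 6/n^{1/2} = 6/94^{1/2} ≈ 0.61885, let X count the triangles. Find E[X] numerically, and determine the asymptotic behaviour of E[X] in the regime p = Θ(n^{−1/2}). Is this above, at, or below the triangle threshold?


Number of potential triangles: C(94, 3) = 134044.
Each occurs with probability p³ ≈ (0.61885)³ ≈ 2.3700744e-01.
By linearity: E[X] = C(94, 3)·p³ ≈ 134044 · 2.3700744e-01 ≈ 31769.42466.
Since α = 1/2 < 1, p = c/n^{1/2} ≫ 1/n is above the triangle threshold p ~ 1/n. Asymptotically E[X] ~ (c³/6)·n^{3(1−α)} = (6³/6)·n^{1.5} → ∞; triangles are abundant w.h.p.

E[X] ≈ 31769.42466; in regime p = Θ(1/n^{1/2}) E[X] diverges (above the triangle threshold p ~ 1/n).


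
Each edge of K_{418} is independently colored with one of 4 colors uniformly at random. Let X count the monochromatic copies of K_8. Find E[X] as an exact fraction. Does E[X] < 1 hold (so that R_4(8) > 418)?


E[X] = C(418, 8) · 4^{1 − 28} = 21608403021078588 · 4^{−27} = 21608403021078588/18014398509481984.
As a reduced fraction: E[X] = 5402100755269647/4503599627370496 ≈ 1.199507.
Is E[X] < 1? NO.
Since E[X] ≥ 1, the first-moment bound is inconclusive at n = 418; it does NOT by itself certify R_4(8) > 418.

E[X] = 5402100755269647/4503599627370496 ≈ 1.199507; E[X] ≥ 1; first-moment method inconclusive here.


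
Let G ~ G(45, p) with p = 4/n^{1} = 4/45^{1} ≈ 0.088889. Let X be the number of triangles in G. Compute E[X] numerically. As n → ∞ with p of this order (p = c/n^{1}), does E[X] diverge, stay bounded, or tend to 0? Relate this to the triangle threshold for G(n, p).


Number of potential triangles: C(45, 3) = 14190.
Each occurs with probability p³ ≈ (0.088889)³ ≈ 7.0233196e-04.
By linearity: E[X] = C(45, 3)·p³ ≈ 14190 · 7.0233196e-04 ≈ 9.96609.
Here α = 1, so p = 4/n is exactly at the triangle threshold p ~ 1/n. Asymptotically E[X] → c³/6 = 4³/6 = 32/3 ≈ 10.66667, a bounded constant. In this regime the triangle count is asymptotically Poisson(c³/6).

E[X] ≈ 9.96609; in regime p = Θ(1/n^{1}) E[X] stays bounded (at the triangle threshold p ~ 1/n).


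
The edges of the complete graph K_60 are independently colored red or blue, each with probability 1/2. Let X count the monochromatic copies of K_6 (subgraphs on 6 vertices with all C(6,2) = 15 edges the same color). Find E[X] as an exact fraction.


Let X = Σ_S X_S over the C(60, 6) = 50063860 subsets S of size 6, where X_S = 1 if the K_6 on S is monochromatic.
For a fixed S, the K_6 on S has C(6, 2) = 15 edges. P[all 15 edges red] = (1/2)^15, and likewise for blue, so P[monochromatic] = 2·(1/2)^15 = 2^{1 − 15} = 1/16384.
Summing: E[X] = C(60, 6) · 2^{1 − 15} = 50063860 · 1/16384 = 12515965/4096.
Numerically: E[X] ≈ 3055.65552.

E[X] = C(60,6)·2^(1−C(6,2)) = 12515965/4096 ≈ 3055.65552.


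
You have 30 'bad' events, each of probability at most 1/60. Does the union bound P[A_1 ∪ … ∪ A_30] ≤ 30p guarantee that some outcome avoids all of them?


Union bound: P[∪_{i=1}^{30} A_i] ≤ Σ_i P[A_i] ≤ 30·p = 30·(1/60) = 1/2.
Numerically: 1/2 ≈ 0.500000.
Is 1/2 < 1? YES.
Since P[∪ A_i] ≤ 1/2 < 1, the complement has P[∩ A_i^c] ≥ 1 − 1/2 = 1/2 > 0, so some outcome avoids every A_i.

30·p = 1/2 ≈ 0.500000; existence CERTIFIED by the union bound.


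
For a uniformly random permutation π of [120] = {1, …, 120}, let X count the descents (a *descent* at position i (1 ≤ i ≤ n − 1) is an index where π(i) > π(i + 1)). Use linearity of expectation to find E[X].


Write X = Σ X_I over i = 1, …, 119, with X_I the indicator of one descent.
There are 119 indicators.
For each fixed i, the pair (π(i), π(i+1)) is a uniformly random ordered pair of distinct values from {1, …, 120}; by symmetry P[π(i) > π(i+1)] = 1/2.
By linearity: E[X] = 119 · (1/2) = (120 − 1) · (1/2) = 119/2 ≈ 59.500000.

E[X] = 119/2 = 59.500000.


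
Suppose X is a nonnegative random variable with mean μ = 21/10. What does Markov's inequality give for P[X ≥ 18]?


μ = E[X] = 21/10, a = 18.
Markov: P[X ≥ 18] ≤ μ/a = (21/10)/18 = 7/60.
Numerically: ≈ 0.117.
(Since a = 18 > μ = 2.100, the bound 7/60 is < 1 and informative.)

P[X ≥ 18] ≤ 7/60 ≈ 0.117.


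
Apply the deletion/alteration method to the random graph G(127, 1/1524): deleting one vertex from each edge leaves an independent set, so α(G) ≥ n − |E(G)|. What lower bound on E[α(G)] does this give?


E[|E(G)|] = C(127, 2)·p = 8001 · (1/1524) = 21/4.
E[α(G)] ≥ n − E[|E(G)|] = 127 − 21/4 = 487/4.
Numerically: ≈ 121.75000.
(This is only a lower bound; the true E[α(G)] may be larger.)

E[α(G)] ≥ 487/4 ≈ 121.75000.


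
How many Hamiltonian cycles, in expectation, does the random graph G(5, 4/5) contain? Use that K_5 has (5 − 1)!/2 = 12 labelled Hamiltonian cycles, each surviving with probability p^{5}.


K_5 has (5 − 1)!/2 = 12 labelled Hamiltonian cycles.
For each such Hamiltonian cycle H, let X_H = 1 if all 5 edges of H are present in G. Then P[X_H = 1] = p^{5} = (4/5)^{5} = 1024/3125.
Summing the indicators: E[X] = Σ_H E[X_H] = 12 · p^{5} = 12 · 1024/3125 = 12288/3125.
Numerically: E[X] ≈ 3.93.

E[X] = 12 · (4/5)^{5} = 12288/3125 ≈ 3.93.


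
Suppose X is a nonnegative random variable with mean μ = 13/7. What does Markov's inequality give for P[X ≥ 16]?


μ = E[X] = 13/7, a = 16.
Markov: P[X ≥ 16] ≤ μ/a = (13/7)/16 = 13/112.
Numerically: ≈ 0.116.
(Since a = 16 > μ = 1.857, the bound 13/112 is < 1 and informative.)

P[X ≥ 16] ≤ 13/112 ≈ 0.116.


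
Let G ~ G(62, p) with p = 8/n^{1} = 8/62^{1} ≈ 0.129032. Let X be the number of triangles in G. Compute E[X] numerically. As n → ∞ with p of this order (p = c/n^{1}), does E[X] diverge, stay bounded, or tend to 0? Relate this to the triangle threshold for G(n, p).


Number of potential triangles: C(62, 3) = 37820.
Each occurs with probability p³ ≈ (0.129032)³ ≈ 2.14829982e-03.
By linearity: E[X] = C(62, 3)·p³ ≈ 37820 · 2.14829982e-03 ≈ 81.248699.
Here α = 1, so p = 8/n is exactly at the triangle threshold p ~ 1/n. Asymptotically E[X] → c³/6 = 8³/6 = 256/3 ≈ 85.333333, a bounded constant. In this regime the triangle count is asymptotically Poisson(c³/6).

E[X] ≈ 81.248699; in regime p = Θ(1/n^{1}) E[X] stays bounded (at the triangle threshold p ~ 1/n).


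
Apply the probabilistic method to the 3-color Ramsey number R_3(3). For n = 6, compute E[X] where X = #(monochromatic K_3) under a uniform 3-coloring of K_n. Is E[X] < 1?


E[X] = C(6, 3) · 3^{1 − 3} = 20 · 3^{−2} = 20/9.
As a reduced fraction: E[X] = 20/9 ≈ 2.222.
Is E[X] < 1? NO.
Since E[X] ≥ 1, the first-moment bound is inconclusive at n = 6; it does NOT by itself certify R_3(3) > 6.

E[X] = 20/9 ≈ 2.222; E[X] ≥ 1; first-moment method inconclusive here.


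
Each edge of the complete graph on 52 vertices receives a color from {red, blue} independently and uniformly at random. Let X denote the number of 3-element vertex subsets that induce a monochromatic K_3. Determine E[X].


Let X = Σ_S X_S over the C(52, 3) = 22100 subsets S of size 3, where X_S = 1 if the K_3 on S is monochromatic.
For a fixed S, the K_3 on S has C(3, 2) = 3 edges. P[all 3 edges red] = (1/2)^3, and likewise for blue, so P[monochromatic] = 2·(1/2)^3 = 2^{1 − 3} = 1/4.
By linearity of expectation: E[X] = C(52, 3) · 2^{1 − 3} = 22100 · 1/4 = 5525.
Numerically: E[X] ≈ 5525.000000.

E[X] = C(52,3)·2^(1−C(3,2)) = 5525 ≈ 5525.000000.


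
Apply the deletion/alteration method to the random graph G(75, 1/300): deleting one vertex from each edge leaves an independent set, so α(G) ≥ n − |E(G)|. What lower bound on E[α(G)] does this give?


E[|E(G)|] = C(75, 2)·p = 2775 · (1/300) = 37/4.
E[α(G)] ≥ n − E[|E(G)|] = 75 − 37/4 = 263/4.
Numerically: ≈ 65.750.
(This is only a lower bound; the true E[α(G)] may be larger.)

E[α(G)] ≥ 263/4 ≈ 65.750.


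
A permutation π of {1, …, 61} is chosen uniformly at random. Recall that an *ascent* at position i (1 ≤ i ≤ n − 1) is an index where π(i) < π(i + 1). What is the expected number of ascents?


Write X = Σ X_I over i = 1, …, 60, with X_I the indicator of one ascent.
There are 60 indicators.
For each fixed i, the pair (π(i), π(i+1)) is a uniformly random ordered pair of distinct values from {1, …, 61}; by symmetry P[π(i) < π(i+1)] = 1/2.
By linearity: E[X] = 60 · (1/2) = (61 − 1) · (1/2) = 30 ≈ 30.000.

E[X] = 30 = 30.000.


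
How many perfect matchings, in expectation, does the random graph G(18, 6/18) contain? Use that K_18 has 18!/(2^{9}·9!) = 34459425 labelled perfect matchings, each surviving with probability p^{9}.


K_18 has 18!/(2^{9}·9!) = 34459425 labelled perfect matchings.
For each such perfect matching H, let X_H = 1 if all 9 edges of H are present in G. Then P[X_H = 1] = p^{9} = (1/3)^{9} = 1/19683.
By linearity: E[X] = Σ_H E[X_H] = 34459425 · p^{9} = 34459425 · 1/19683 = 425425/243.
Numerically: E[X] ≈ 1750.72.

E[X] = 34459425 · (1/3)^{9} = 425425/243 ≈ 1750.72.


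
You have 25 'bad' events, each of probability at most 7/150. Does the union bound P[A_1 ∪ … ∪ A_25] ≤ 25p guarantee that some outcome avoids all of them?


Union bound: P[∪_{i=1}^{25} A_i] ≤ Σ_i P[A_i] ≤ 25·p = 25·(7/150) = 7/6.
Numerically: 7/6 ≈ 1.1666667.
Is 7/6 < 1? NO.
Since the bound 7/6 is ≥ 1, the union bound is uninformative here; it does NOT by itself certify existence.

25·p = 7/6 ≈ 1.1666667; existence NOT certified by the union bound.
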